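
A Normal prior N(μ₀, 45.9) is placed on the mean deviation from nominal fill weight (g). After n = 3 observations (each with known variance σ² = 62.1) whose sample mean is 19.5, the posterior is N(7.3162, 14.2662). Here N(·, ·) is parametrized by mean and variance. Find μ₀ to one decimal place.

The posterior mean is a precision-weighted average: μ_n = (τ₀μ₀ + τ_data·x̄)/(τ₀+τ_data), with τ₀=1/σ₀² and τ_data=n/σ².
Here τ₀ = 1/45.9 = 0.021786 and τ_data = 3/62.1 = 0.048309, so τ_n = 0.070095.
Rearranging for μ₀: μ₀ = (μ_n·τ_n − τ_data·x̄)/τ₀ = (7.3162·0.070095 − 0.048309·19.5) / 0.021786 = -0.429196/0.021786 ≈ -19.7.

μ₀ = -19.7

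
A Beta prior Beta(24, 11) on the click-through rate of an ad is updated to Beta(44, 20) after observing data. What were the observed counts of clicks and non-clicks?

Beta is conjugate to the binomial likelihood: posterior = Beta(a+s, b+f).
So s = 44 − 24 = 20 and f = 20 − 11 = 9.

20 clicks and 9 non-clicks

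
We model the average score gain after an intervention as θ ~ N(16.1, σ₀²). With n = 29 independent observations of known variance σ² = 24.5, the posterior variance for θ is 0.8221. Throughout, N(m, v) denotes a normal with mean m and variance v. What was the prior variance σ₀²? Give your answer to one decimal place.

For the Normal–Normal model with known σ², precisions add: τ_n = τ₀ + n/σ².
So 1/σ₀² = 1/0.8221 − 29/24.5 = 1.216397 − 1.183673 = 0.032724.
Hence σ₀² = 1/0.032724 ≈ 30.6.

σ₀² = 30.6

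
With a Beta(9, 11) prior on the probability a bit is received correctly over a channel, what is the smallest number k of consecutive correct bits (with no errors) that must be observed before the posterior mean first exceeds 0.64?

After k correct bits and 0 errors the posterior is Beta(9+k, 11), with mean (9+k)/(9+11+k).
Set (9+k)/(20+k) > 0.64 and solve: k > (0.64·20 − 9)/(1 − 0.64) = 10.556.
The smallest integer exceeding 10.556 is 11.

k = 11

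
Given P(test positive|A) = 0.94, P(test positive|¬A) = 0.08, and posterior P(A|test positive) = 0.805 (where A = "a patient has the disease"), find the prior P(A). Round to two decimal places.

In odds form, posterior odds = prior odds × likelihood ratio, so prior odds = posterior odds ÷ LR.
Posterior odds = 0.805/(1−0.805) = 4.1282. LR = 0.94/0.08 = 11.7500.
Prior odds = 4.1282/11.7500 = 0.3513, so P(A) = 0.3513/(1+0.3513) ≈ 0.26.

P(A) = 0.26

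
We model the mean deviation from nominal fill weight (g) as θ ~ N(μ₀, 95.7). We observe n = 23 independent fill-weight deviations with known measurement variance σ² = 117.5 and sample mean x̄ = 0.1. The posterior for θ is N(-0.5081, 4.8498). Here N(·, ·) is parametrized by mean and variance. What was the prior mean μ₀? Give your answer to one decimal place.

μ₀ = -11.9

The posterior mean is a precision-weighted average: μ_n = (τ₀μ₀ + τ_data·x̄)/(τ₀+τ_data), with τ₀=1/σ₀² and τ_data=n/σ².
Here τ₀ = 1/95.7 = 0.010449 and τ_data = 23/117.5 = 0.195745, so τ_n = 0.206194.
Rearranging for μ₀: μ₀ = (μ_n·τ_n − τ_data·x̄)/τ₀ = (-0.5081·0.206194 − 0.195745·0.1) / 0.010449 = -0.124342/0.010449 ≈ -11.9.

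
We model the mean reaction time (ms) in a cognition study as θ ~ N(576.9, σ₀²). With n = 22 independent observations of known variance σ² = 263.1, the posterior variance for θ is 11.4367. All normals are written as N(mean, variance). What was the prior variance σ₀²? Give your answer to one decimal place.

For the Normal–Normal model with known σ², precisions add: τ_n = τ₀ + n/σ².
So 1/σ₀² = 1/11.4367 − 22/263.1 = 0.087438 − 0.083618 = 0.003820.
Hence σ₀² = 1/0.003820 ≈ 261.8.

σ₀² = 261.8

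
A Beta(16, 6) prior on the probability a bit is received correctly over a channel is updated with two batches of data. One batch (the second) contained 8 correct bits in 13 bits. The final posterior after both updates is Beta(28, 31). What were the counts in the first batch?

Because Beta–binomial updating is additive in the counts, the combined data contributed (α_post−α_prior, β_post−β_prior) successes and failures.
Total across both batches: 28−16=12 correct bits, 31−6=25 errors.
Subtract the second batch: 12−8=4 correct bits and 25−5=20 errors.

4 correct bits and 20 errors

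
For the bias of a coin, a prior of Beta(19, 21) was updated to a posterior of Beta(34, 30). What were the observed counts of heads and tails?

15 heads and 9 tails

A Beta(α, β) prior with s successes and f failures in binomial data gives a Beta(α+s, β+f) posterior.
Match parameters: s=34−19=15, f=30−21=9.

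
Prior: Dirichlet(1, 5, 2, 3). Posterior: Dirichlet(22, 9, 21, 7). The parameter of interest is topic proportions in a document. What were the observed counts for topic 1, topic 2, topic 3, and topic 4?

counts (21, 4, 19, 4)

For a Dirichlet(α) prior with multinomial counts c, the posterior is Dirichlet(α + c) componentwise.
Counts are posterior − prior componentwise: 22−1=21, 9−5=4, 21−2=19, 7−3=4.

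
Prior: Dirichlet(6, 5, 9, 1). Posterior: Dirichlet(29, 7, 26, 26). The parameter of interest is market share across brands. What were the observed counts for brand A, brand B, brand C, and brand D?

counts (23, 2, 17, 25)

For a Dirichlet(α) prior with multinomial counts c, the posterior is Dirichlet(α + c) componentwise.
Counts are posterior − prior componentwise: 29−6=23, 7−5=2, 26−9=17, 26−1=25.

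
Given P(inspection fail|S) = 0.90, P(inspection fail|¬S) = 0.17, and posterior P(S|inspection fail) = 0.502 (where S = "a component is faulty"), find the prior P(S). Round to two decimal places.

P(S) = 0.16

In odds form, posterior odds = prior odds × likelihood ratio, so prior odds = posterior odds ÷ LR.
Posterior odds = 0.502/(1−0.502) = 1.0080. LR = 0.90/0.17 = 5.2941.
Prior odds = 1.0080/5.2941 = 0.1904, so P(S) = 0.1904/(1+0.1904) ≈ 0.16.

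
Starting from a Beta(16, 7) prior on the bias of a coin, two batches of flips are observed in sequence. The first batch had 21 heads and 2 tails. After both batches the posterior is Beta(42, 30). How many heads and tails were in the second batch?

5 heads and 21 tails

Sequential conjugate updates are equivalent to a single update on the pooled data, so total successes = posterior α − prior α and total failures = posterior β − prior β.
Total across both batches: 42−16=26 heads, 30−7=23 tails.
Subtract the first batch: 26−21=5 heads and 23−2=21 tails.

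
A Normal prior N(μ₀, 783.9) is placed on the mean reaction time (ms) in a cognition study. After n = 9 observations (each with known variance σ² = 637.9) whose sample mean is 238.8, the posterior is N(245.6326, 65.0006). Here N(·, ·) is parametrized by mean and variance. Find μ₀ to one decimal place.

μ₀ = 321.2

With known observation variance, the Normal–Normal posterior has precision τ_n = τ₀ + n/σ² and mean μ_n = (τ₀μ₀ + (n/σ²)x̄)/τ_n.
Here τ₀ = 1/783.9 = 0.001276 and τ_data = 9/637.9 = 0.014109, so τ_n = 0.015385.
Rearranging for μ₀: μ₀ = (μ_n·τ_n − τ_data·x̄)/τ₀ = (245.6326·0.015385 − 0.014109·238.8) / 0.001276 = 0.409828/0.001276 ≈ 321.2.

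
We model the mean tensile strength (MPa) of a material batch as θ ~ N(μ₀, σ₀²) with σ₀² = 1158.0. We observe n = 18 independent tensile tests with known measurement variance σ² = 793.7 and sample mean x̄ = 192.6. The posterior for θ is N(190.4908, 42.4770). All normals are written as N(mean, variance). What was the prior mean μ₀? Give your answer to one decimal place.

μ₀ = 135.1

The posterior mean is a precision-weighted average: μ_n = (τ₀μ₀ + τ_data·x̄)/(τ₀+τ_data), with τ₀=1/σ₀² and τ_data=n/σ².
Here τ₀ = 1/1158.0 = 0.000864 and τ_data = 18/793.7 = 0.022679, so τ_n = 0.023543.
Rearranging for μ₀: μ₀ = (μ_n·τ_n − τ_data·x̄)/τ₀ = (190.4908·0.023543 − 0.022679·192.6) / 0.000864 = 0.116750/0.000864 ≈ 135.1.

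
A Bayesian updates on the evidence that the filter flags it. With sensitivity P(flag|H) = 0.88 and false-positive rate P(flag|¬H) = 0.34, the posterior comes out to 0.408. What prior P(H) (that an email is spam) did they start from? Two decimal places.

Bayes' rule in odds form gives O(H|E) = O(H)·[P(E|H)/P(E|¬H)], hence O(H) = O(H|E)/LR.
Posterior odds = 0.408/(1−0.408) = 0.6892. LR = 0.88/0.34 = 2.5882.
Prior odds = 0.6892/2.5882 = 0.2663, so P(H) = 0.2663/(1+0.2663) ≈ 0.21.

P(H) = 0.21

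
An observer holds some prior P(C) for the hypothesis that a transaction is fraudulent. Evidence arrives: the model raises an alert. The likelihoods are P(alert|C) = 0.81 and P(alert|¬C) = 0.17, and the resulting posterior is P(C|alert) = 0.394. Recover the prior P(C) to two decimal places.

P(C) = 0.12

In odds form, posterior odds = prior odds × likelihood ratio, so prior odds = posterior odds ÷ LR.
Posterior odds = 0.394/(1−0.394) = 0.6502. LR = 0.81/0.17 = 4.7647.
Prior odds = 0.6502/4.7647 = 0.1365, so P(C) = 0.1365/(1+0.1365) ≈ 0.12.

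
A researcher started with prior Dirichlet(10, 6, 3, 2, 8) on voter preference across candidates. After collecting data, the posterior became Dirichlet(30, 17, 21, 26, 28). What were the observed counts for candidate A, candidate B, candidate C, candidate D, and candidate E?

counts (20, 11, 18, 24, 20)

For a Dirichlet(α) prior with multinomial counts c, the posterior is Dirichlet(α + c) componentwise.
Counts are posterior − prior componentwise: 30−10=20, 17−6=11, 21−3=18, 26−2=24, 28−8=20.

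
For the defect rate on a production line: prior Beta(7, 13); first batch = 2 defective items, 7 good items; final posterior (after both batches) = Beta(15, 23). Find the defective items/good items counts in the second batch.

6 defective items and 3 good items

Because Beta–binomial updating is additive in the counts, the combined data contributed (α_post−α_prior, β_post−β_prior) successes and failures.
Total across both batches: 15−7=8 defective items, 23−13=10 good items.
Subtract the first batch: 8−2=6 defective items and 10−7=3 good items.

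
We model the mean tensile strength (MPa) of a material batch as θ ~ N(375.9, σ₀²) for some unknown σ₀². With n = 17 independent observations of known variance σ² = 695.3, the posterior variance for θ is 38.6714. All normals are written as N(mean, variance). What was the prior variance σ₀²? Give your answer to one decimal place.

Posterior precision equals prior precision plus data precision: 1/σ_n² = 1/σ₀² + n/σ².
So 1/σ₀² = 1/38.6714 − 17/695.3 = 0.025859 − 0.024450 = 0.001409.
Hence σ₀² = 1/0.001409 ≈ 709.7.

σ₀² = 709.7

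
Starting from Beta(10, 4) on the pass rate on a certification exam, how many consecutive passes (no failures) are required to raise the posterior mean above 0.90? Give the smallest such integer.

After k passes and 0 failures the posterior is Beta(10+k, 4), with mean (10+k)/(10+4+k).
Set (10+k)/(14+k) > 0.90 and solve: k > (0.90·14 − 10)/(1 − 0.90) = 26.000.
The smallest integer exceeding 26.000 is 27, and checking k=27: (37)/(41) = 0.9024 > 0.90.

k = 27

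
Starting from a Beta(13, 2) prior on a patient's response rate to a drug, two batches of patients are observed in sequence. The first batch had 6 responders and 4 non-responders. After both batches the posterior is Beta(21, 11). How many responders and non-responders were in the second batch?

2 responders and 5 non-responders

Because Beta–binomial updating is additive in the counts, the combined data contributed (α_post−α_prior, β_post−β_prior) successes and failures.
Total across both batches: 21−13=8 responders, 11−2=9 non-responders.
Subtract the first batch: 8−6=2 responders and 9−4=5 non-responders.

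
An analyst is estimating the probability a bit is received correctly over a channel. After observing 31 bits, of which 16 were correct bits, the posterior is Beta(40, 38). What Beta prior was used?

Beta(24, 23)

A Beta(α, β) prior with s successes and f failures in binomial data gives a Beta(α+s, β+f) posterior.
Subtract the data counts: 40−16=24, 38−15=23.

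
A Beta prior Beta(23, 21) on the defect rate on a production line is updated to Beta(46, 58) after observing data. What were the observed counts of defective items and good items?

A Beta(α, β) prior with s successes and f failures in binomial data gives a Beta(α+s, β+f) posterior.
So s = 46 − 23 = 23 and f = 58 − 21 = 37.

23 defective items and 37 good items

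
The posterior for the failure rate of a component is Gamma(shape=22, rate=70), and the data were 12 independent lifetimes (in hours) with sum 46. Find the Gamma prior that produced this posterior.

Gamma(shape=10, rate=24)

Gamma–exponential conjugacy: posterior shape = α + n, posterior rate = β + Σtᵢ.
So α = 22 − 12 = 10 and β = 70 − 46 = 24.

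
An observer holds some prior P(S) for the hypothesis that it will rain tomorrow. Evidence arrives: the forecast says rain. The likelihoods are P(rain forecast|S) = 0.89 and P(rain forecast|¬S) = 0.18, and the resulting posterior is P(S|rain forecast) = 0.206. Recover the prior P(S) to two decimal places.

P(S) = 0.05

In odds form, posterior odds = prior odds × likelihood ratio, so prior odds = posterior odds ÷ LR.
Posterior odds = 0.206/(1−0.206) = 0.2594. LR = 0.89/0.18 = 4.9444.
Prior odds = 0.2594/4.9444 = 0.0525, so P(S) = 0.0525/(1+0.0525) ≈ 0.05.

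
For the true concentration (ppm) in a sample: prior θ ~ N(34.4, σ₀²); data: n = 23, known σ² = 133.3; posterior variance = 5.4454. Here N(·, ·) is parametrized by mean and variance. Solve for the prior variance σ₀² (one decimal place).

Posterior precision equals prior precision plus data precision: 1/σ_n² = 1/σ₀² + n/σ².
So 1/σ₀² = 1/5.4454 − 23/133.3 = 0.183641 − 0.172543 = 0.011098.
Hence σ₀² = 1/0.011098 ≈ 90.1.

σ₀² = 90.1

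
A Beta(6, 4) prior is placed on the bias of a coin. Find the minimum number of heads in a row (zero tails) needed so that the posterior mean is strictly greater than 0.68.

k = 3

After k heads and 0 tails the posterior is Beta(6+k, 4), with mean (6+k)/(6+4+k).
Set (6+k)/(10+k) > 0.68 and solve: k > (0.68·10 − 6)/(1 − 0.68) = 2.500.
The smallest integer exceeding 2.500 is 3, and checking k=3: (9)/(13) = 0.6923 > 0.68.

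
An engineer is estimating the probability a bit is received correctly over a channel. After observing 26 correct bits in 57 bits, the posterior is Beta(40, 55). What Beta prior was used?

A Beta(a, b) prior with s successes and f failures in binomial data gives a Beta(a+s, b+f) posterior.
So a = 40 − 26 = 14 and b = 55 − 31 = 24.

Beta(14, 24)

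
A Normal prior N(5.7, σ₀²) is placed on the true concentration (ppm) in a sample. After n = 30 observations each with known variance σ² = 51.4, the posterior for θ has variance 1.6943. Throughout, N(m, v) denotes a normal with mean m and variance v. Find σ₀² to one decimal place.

For the Normal–Normal model with known σ², precisions add: τ_n = τ₀ + n/σ².
So 1/σ₀² = 1/1.6943 − 30/51.4 = 0.590214 − 0.583658 = 0.006556.
Hence σ₀² = 1/0.006556 ≈ 152.5.

σ₀² = 152.5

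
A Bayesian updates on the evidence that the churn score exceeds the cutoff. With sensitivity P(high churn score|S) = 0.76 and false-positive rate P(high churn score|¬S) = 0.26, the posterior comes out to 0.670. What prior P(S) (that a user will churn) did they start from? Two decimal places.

P(S) = 0.41

Bayes' rule in odds form gives O(S|E) = O(S)·[P(E|S)/P(E|¬S)], hence O(S) = O(S|E)/LR.
Posterior odds = 0.670/(1−0.670) = 2.0303. LR = 0.76/0.26 = 2.9231.
Prior odds = 2.0303/2.9231 = 0.6946, so P(S) = 0.6946/(1+0.6946) ≈ 0.41.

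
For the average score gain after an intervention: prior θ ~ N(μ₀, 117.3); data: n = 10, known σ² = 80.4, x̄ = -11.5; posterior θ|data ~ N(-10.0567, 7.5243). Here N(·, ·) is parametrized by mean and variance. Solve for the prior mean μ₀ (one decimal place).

μ₀ = 11.0

With known observation variance, the Normal–Normal posterior has precision τ_n = τ₀ + n/σ² and mean μ_n = (τ₀μ₀ + (n/σ²)x̄)/τ_n.
Here τ₀ = 1/117.3 = 0.008525 and τ_data = 10/80.4 = 0.124378, so τ_n = 0.132903.
Rearranging for μ₀: μ₀ = (μ_n·τ_n − τ_data·x̄)/τ₀ = (-10.0567·0.132903 − 0.124378·-11.5) / 0.008525 = 0.093781/0.008525 ≈ 11.0.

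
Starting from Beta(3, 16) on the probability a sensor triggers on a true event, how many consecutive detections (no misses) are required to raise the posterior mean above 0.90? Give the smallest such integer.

After k detections and 0 misses the posterior is Beta(3+k, 16), with mean (3+k)/(3+16+k).
Set (3+k)/(19+k) > 0.90 and solve: k > (0.90·19 − 3)/(1 − 0.90) = 141.000.
The smallest integer exceeding 141.000 is 142, and checking k=142: (145)/(161) = 0.9006 > 0.90.

k = 142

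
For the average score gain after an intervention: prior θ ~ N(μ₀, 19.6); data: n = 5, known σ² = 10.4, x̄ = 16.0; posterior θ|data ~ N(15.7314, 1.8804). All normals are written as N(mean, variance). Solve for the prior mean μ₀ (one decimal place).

The posterior mean is a precision-weighted average: μ_n = (τ₀μ₀ + τ_data·x̄)/(τ₀+τ_data), with τ₀=1/σ₀² and τ_data=n/σ².
Here τ₀ = 1/19.6 = 0.051020 and τ_data = 5/10.4 = 0.480769, so τ_n = 0.531789.
Rearranging for μ₀: μ₀ = (μ_n·τ_n − τ_data·x̄)/τ₀ = (15.7314·0.531789 − 0.480769·16.0) / 0.051020 = 0.673481/0.051020 ≈ 13.2.

μ₀ = 13.2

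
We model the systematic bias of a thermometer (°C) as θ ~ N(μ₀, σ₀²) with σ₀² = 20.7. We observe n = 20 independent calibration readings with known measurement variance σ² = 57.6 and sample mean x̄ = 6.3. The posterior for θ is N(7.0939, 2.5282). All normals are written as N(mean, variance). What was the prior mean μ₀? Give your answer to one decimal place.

μ₀ = 12.8

The posterior mean is a precision-weighted average: μ_n = (τ₀μ₀ + τ_data·x̄)/(τ₀+τ_data), with τ₀=1/σ₀² and τ_data=n/σ².
Here τ₀ = 1/20.7 = 0.048309 and τ_data = 20/57.6 = 0.347222, so τ_n = 0.395531.
Rearranging for μ₀: μ₀ = (μ_n·τ_n − τ_data·x̄)/τ₀ = (7.0939·0.395531 − 0.347222·6.3) / 0.048309 = 0.618359/0.048309 ≈ 12.8.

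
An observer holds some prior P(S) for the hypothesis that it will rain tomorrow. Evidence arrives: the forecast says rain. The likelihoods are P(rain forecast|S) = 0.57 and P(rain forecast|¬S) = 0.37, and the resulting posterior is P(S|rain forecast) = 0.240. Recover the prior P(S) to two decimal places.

P(S) = 0.17

Bayes' rule in odds form gives O(S|E) = O(S)·[P(E|S)/P(E|¬S)], hence O(S) = O(S|E)/LR.
Posterior odds = 0.240/(1−0.240) = 0.3158. LR = 0.57/0.37 = 1.5405.
Prior odds = 0.3158/1.5405 = 0.2050, so P(S) = 0.2050/(1+0.2050) ≈ 0.17.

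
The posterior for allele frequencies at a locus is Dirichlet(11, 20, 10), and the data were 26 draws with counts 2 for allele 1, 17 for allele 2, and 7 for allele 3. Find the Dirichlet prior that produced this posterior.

Dirichlet(9, 3, 3)

For a Dirichlet(α) prior with multinomial counts c, the posterior is Dirichlet(α + c) componentwise.
Subtract each count from the matching posterior parameter: 11−2=9, 20−17=3, 10−7=3.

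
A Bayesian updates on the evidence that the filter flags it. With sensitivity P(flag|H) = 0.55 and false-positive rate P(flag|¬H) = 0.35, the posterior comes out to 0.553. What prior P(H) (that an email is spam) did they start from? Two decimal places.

P(H) = 0.44

In odds form, posterior odds = prior odds × likelihood ratio, so prior odds = posterior odds ÷ LR.
Posterior odds = 0.553/(1−0.553) = 1.2371. LR = 0.55/0.35 = 1.5714.
Prior odds = 1.2371/1.5714 = 0.7873, so P(H) = 0.7873/(1+0.7873) ≈ 0.44.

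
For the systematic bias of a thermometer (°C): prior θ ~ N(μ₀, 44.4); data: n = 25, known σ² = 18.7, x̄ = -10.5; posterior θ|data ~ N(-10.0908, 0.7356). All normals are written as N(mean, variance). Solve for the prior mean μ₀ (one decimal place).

The posterior mean is a precision-weighted average: μ_n = (τ₀μ₀ + τ_data·x̄)/(τ₀+τ_data), with τ₀=1/σ₀² and τ_data=n/σ².
Here τ₀ = 1/44.4 = 0.022523 and τ_data = 25/18.7 = 1.336898, so τ_n = 1.359421.
Rearranging for μ₀: μ₀ = (μ_n·τ_n − τ_data·x̄)/τ₀ = (-10.0908·1.359421 − 1.336898·-10.5) / 0.022523 = 0.319784/0.022523 ≈ 14.2.

μ₀ = 14.2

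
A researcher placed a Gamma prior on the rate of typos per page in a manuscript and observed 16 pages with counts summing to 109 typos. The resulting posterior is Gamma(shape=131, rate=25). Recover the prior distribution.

Gamma(shape=22, rate=9)

A Gamma(α, β) prior (rate parametrization) on a Poisson rate with n observations summing to S gives posterior Gamma(α+S, β+n).
So α = 131 − 109 = 22 and β = 25 − 16 = 9.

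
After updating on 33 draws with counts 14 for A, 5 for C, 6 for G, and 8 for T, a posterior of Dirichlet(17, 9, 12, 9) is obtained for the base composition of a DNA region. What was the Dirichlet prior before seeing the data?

Dirichlet(3, 4, 6, 1)

For a Dirichlet(α) prior with multinomial counts c, the posterior is Dirichlet(α + c) componentwise.
Subtract each count from the matching posterior parameter: 17−14=3, 9−5=4, 12−6=6, 9−8=1.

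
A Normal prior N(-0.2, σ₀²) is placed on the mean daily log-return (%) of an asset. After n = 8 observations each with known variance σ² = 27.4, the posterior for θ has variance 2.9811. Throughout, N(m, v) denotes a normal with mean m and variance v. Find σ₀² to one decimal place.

For the Normal–Normal model with known σ², precisions add: τ_n = τ₀ + n/σ².
So 1/σ₀² = 1/2.9811 − 8/27.4 = 0.335447 − 0.291971 = 0.043476.
Hence σ₀² = 1/0.043476 ≈ 23.0.

σ₀² = 23.0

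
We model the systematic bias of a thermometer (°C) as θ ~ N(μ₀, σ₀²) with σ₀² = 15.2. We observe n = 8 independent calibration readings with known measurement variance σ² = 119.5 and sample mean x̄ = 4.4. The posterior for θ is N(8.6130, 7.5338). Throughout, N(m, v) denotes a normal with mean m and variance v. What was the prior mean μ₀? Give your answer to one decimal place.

μ₀ = 12.9

With known observation variance, the Normal–Normal posterior has precision τ_n = τ₀ + n/σ² and mean μ_n = (τ₀μ₀ + (n/σ²)x̄)/τ_n.
Here τ₀ = 1/15.2 = 0.065789 and τ_data = 8/119.5 = 0.066946, so τ_n = 0.132735.
Rearranging for μ₀: μ₀ = (μ_n·τ_n − τ_data·x̄)/τ₀ = (8.6130·0.132735 − 0.066946·4.4) / 0.065789 = 0.848684/0.065789 ≈ 12.9.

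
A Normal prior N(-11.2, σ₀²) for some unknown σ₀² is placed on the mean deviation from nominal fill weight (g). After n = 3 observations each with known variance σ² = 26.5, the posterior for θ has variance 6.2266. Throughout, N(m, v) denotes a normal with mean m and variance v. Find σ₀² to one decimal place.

For the Normal–Normal model with known σ², precisions add: τ_n = τ₀ + n/σ².
So 1/σ₀² = 1/6.2266 − 3/26.5 = 0.160601 − 0.113208 = 0.047393.
Hence σ₀² = 1/0.047393 ≈ 21.1.

σ₀² = 21.1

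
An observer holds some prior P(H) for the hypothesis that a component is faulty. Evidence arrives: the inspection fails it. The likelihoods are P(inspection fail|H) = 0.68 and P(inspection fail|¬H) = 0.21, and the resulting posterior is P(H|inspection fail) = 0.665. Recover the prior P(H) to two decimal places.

Bayes' rule in odds form gives O(H|E) = O(H)·[P(E|H)/P(E|¬H)], hence O(H) = O(H|E)/LR.
Posterior odds = 0.665/(1−0.665) = 1.9851. LR = 0.68/0.21 = 3.2381.
Prior odds = 1.9851/3.2381 = 0.6130, so P(H) = 0.6130/(1+0.6130) ≈ 0.38.

P(H) = 0.38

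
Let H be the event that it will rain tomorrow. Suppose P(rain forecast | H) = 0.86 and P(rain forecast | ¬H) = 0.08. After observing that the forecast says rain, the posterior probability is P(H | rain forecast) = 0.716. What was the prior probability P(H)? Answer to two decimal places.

In odds form, posterior odds = prior odds × likelihood ratio, so prior odds = posterior odds ÷ LR.
Posterior odds = 0.716/(1−0.716) = 2.5211. LR = 0.86/0.08 = 10.7500.
Prior odds = 2.5211/10.7500 = 0.2345, so P(H) = 0.2345/(1+0.2345) ≈ 0.19.

P(H) = 0.19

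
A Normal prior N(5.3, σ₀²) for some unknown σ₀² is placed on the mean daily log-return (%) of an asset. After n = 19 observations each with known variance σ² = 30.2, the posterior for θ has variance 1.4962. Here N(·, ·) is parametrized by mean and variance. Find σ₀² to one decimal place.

For the Normal–Normal model with known σ², precisions add: τ_n = τ₀ + n/σ².
So 1/σ₀² = 1/1.4962 − 19/30.2 = 0.668360 − 0.629139 = 0.039221.
Hence σ₀² = 1/0.039221 ≈ 25.5.

σ₀² = 25.5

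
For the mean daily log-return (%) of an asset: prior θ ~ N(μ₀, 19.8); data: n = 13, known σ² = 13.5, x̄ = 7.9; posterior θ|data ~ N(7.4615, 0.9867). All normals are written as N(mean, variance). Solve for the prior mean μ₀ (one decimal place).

μ₀ = -0.9

The posterior mean is a precision-weighted average: μ_n = (τ₀μ₀ + τ_data·x̄)/(τ₀+τ_data), with τ₀=1/σ₀² and τ_data=n/σ².
Here τ₀ = 1/19.8 = 0.050505 and τ_data = 13/13.5 = 0.962963, so τ_n = 1.013468.
Rearranging for μ₀: μ₀ = (μ_n·τ_n − τ_data·x̄)/τ₀ = (7.4615·1.013468 − 0.962963·7.9) / 0.050505 = -0.045416/0.050505 ≈ -0.9.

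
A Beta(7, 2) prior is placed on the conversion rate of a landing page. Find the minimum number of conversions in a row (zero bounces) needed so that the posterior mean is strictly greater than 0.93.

After k conversions and 0 bounces the posterior is Beta(7+k, 2), with mean (7+k)/(7+2+k).
Set (7+k)/(9+k) > 0.93 and solve: k > (0.93·9 − 7)/(1 − 0.93) = 19.571.
The smallest integer exceeding 19.571 is 20.

k = 20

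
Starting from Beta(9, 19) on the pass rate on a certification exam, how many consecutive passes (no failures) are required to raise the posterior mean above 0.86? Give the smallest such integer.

k = 108

After k passes and 0 failures the posterior is Beta(9+k, 19), with mean (9+k)/(9+19+k).
Set (9+k)/(28+k) > 0.86 and solve: k > (0.86·28 − 9)/(1 − 0.86) = 107.714.
The smallest integer exceeding 107.714 is 108, and checking k=108: (117)/(136) = 0.8603 > 0.86.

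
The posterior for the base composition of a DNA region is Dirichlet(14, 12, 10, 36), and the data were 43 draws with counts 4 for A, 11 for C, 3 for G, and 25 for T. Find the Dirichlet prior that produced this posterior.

For a Dirichlet(α) prior with multinomial counts c, the posterior is Dirichlet(α + c) componentwise.
Subtract each count from the matching posterior parameter: 14−4=10, 12−11=1, 10−3=7, 36−25=11.

Dirichlet(10, 1, 7, 11)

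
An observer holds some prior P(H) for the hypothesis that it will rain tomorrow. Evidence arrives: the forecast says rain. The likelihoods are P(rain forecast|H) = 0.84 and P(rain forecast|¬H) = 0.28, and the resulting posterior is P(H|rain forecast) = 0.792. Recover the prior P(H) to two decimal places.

Bayes' rule in odds form gives O(H|E) = O(H)·[P(E|H)/P(E|¬H)], hence O(H) = O(H|E)/LR.
Posterior odds = 0.792/(1−0.792) = 3.8077. LR = 0.84/0.28 = 3.0000.
Prior odds = 3.8077/3.0000 = 1.2692, so P(H) = 1.2692/(1+1.2692) ≈ 0.56.

P(H) = 0.56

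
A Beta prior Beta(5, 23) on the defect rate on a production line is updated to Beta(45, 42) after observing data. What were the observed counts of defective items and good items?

Under Beta–binomial conjugacy the posterior parameters are (α+s, β+f).
So s = 45 − 5 = 40 and f = 42 − 23 = 19.

40 defective items and 19 good items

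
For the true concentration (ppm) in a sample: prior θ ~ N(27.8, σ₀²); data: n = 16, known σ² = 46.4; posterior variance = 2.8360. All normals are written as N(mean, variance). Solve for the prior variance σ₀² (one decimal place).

For the Normal–Normal model with known σ², precisions add: τ_n = τ₀ + n/σ².
So 1/σ₀² = 1/2.8360 − 16/46.4 = 0.352609 − 0.344828 = 0.007781.
Hence σ₀² = 1/0.007781 ≈ 128.5.

σ₀² = 128.5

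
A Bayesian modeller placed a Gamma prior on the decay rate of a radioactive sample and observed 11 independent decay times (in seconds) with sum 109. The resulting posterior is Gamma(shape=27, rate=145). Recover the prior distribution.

For an exponential likelihood with a Gamma(α, β) prior on the rate, n observations with total T give posterior Gamma(α+n, β+T).
So α = 27 − 11 = 16 and β = 145 − 109 = 36.

Gamma(shape=16, rate=36)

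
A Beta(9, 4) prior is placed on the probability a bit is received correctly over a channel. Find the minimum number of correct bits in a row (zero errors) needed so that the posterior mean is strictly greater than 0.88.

After k correct bits and 0 errors the posterior is Beta(9+k, 4), with mean (9+k)/(9+4+k).
Set (9+k)/(13+k) > 0.88 and solve: k > (0.88·13 − 9)/(1 − 0.88) = 20.333.
The smallest integer exceeding 20.333 is 21.

k = 21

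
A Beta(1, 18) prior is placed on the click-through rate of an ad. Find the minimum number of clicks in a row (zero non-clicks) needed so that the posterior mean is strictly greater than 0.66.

k = 34

After k clicks and 0 non-clicks the posterior is Beta(1+k, 18), with mean (1+k)/(1+18+k).
Set (1+k)/(19+k) > 0.66 and solve: k > (0.66·19 − 1)/(1 − 0.66) = 33.941.
The smallest integer exceeding 33.941 is 34.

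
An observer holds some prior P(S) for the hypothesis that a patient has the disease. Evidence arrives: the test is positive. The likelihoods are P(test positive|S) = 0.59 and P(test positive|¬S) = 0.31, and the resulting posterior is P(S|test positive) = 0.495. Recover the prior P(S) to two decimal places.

In odds form, posterior odds = prior odds × likelihood ratio, so prior odds = posterior odds ÷ LR.
Posterior odds = 0.495/(1−0.495) = 0.9802. LR = 0.59/0.31 = 1.9032.
Prior odds = 0.9802/1.9032 = 0.5150, so P(S) = 0.5150/(1+0.5150) ≈ 0.34.

P(S) = 0.34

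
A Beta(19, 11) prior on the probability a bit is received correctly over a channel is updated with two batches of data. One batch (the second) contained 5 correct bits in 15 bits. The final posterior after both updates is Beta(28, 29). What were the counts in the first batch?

Sequential conjugate updates are equivalent to a single update on the pooled data, so total successes = posterior α − prior α and total failures = posterior β − prior β.
Total across both batches: 28−19=9 correct bits, 29−11=18 errors.
Subtract the second batch: 9−5=4 correct bits and 18−10=8 errors.

4 correct bits and 8 errors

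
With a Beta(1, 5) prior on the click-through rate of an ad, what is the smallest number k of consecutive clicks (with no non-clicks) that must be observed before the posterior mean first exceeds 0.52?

After k clicks and 0 non-clicks the posterior is Beta(1+k, 5), with mean (1+k)/(1+5+k).
Set (1+k)/(6+k) > 0.52 and solve: k > (0.52·6 − 1)/(1 − 0.52) = 4.417.
The smallest integer exceeding 4.417 is 5.

k = 5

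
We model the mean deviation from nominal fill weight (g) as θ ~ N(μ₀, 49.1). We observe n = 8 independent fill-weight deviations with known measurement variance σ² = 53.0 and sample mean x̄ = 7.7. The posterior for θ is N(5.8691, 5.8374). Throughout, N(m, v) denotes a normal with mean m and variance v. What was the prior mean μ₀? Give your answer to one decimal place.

The posterior mean is a precision-weighted average: μ_n = (τ₀μ₀ + τ_data·x̄)/(τ₀+τ_data), with τ₀=1/σ₀² and τ_data=n/σ².
Here τ₀ = 1/49.1 = 0.020367 and τ_data = 8/53.0 = 0.150943, so τ_n = 0.171310.
Rearranging for μ₀: μ₀ = (μ_n·τ_n − τ_data·x̄)/τ₀ = (5.8691·0.171310 − 0.150943·7.7) / 0.020367 = -0.156826/0.020367 ≈ -7.7.

μ₀ = -7.7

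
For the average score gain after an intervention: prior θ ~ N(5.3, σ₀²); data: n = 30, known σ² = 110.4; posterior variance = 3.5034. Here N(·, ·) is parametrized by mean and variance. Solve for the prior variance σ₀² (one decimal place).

For the Normal–Normal model with known σ², precisions add: τ_n = τ₀ + n/σ².
So 1/σ₀² = 1/3.5034 − 30/110.4 = 0.285437 − 0.271739 = 0.013698.
Hence σ₀² = 1/0.013698 ≈ 73.0.

σ₀² = 73.0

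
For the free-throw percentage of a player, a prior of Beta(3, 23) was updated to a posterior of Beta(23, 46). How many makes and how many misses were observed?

20 makes and 23 misses

Beta is conjugate to the binomial likelihood: posterior = Beta(α+s, β+f).
So s = 23 − 3 = 20 and f = 46 − 23 = 23.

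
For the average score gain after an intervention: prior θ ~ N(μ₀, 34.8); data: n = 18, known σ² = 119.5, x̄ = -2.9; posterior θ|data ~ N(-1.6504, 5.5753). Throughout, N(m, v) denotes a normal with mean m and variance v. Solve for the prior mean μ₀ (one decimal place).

With known observation variance, the Normal–Normal posterior has precision τ_n = τ₀ + n/σ² and mean μ_n = (τ₀μ₀ + (n/σ²)x̄)/τ_n.
Here τ₀ = 1/34.8 = 0.028736 and τ_data = 18/119.5 = 0.150628, so τ_n = 0.179364.
Rearranging for μ₀: μ₀ = (μ_n·τ_n − τ_data·x̄)/τ₀ = (-1.6504·0.179364 − 0.150628·-2.9) / 0.028736 = 0.140799/0.028736 ≈ 4.9.

μ₀ = 4.9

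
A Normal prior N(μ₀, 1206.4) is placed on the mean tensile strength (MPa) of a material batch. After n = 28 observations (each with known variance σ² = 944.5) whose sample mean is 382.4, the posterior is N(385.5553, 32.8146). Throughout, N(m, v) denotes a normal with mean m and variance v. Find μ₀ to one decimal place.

μ₀ = 498.4

The posterior mean is a precision-weighted average: μ_n = (τ₀μ₀ + τ_data·x̄)/(τ₀+τ_data), with τ₀=1/σ₀² and τ_data=n/σ².
Here τ₀ = 1/1206.4 = 0.000829 and τ_data = 28/944.5 = 0.029645, so τ_n = 0.030474.
Rearranging for μ₀: μ₀ = (μ_n·τ_n − τ_data·x̄)/τ₀ = (385.5553·0.030474 − 0.029645·382.4) / 0.000829 = 0.413164/0.000829 ≈ 498.4.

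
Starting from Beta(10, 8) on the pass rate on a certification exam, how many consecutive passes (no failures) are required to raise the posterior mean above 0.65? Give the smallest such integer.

k = 5

After k passes and 0 failures the posterior is Beta(10+k, 8), with mean (10+k)/(10+8+k).
Set (10+k)/(18+k) > 0.65 and solve: k > (0.65·18 − 10)/(1 − 0.65) = 4.857.
The smallest integer exceeding 4.857 is 5.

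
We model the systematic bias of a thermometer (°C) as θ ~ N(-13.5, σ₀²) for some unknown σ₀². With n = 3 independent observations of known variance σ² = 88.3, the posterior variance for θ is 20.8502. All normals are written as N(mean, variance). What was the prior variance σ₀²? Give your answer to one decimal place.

σ₀² = 71.5

Posterior precision equals prior precision plus data precision: 1/σ_n² = 1/σ₀² + n/σ².
So 1/σ₀² = 1/20.8502 − 3/88.3 = 0.047961 − 0.033975 = 0.013986.
Hence σ₀² = 1/0.013986 ≈ 71.5.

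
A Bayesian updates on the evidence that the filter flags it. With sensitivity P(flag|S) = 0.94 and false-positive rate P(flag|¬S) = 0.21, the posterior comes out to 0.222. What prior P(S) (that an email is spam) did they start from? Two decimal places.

P(S) = 0.06

Bayes' rule in odds form gives O(S|E) = O(S)·[P(E|S)/P(E|¬S)], hence O(S) = O(S|E)/LR.
Posterior odds = 0.222/(1−0.222) = 0.2853. LR = 0.94/0.21 = 4.4762.
Prior odds = 0.2853/4.4762 = 0.0637, so P(S) = 0.0637/(1+0.0637) ≈ 0.06.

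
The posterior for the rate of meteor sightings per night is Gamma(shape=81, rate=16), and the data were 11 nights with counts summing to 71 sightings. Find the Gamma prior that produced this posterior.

Gamma–Poisson conjugacy: posterior shape = α + Σxᵢ, posterior rate = β + n.
So α = 81 − 71 = 10 and β = 16 − 11 = 5.

Gamma(shape=10, rate=5)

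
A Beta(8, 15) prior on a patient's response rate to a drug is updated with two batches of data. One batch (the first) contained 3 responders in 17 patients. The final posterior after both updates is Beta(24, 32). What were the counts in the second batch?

13 responders and 3 non-responders

Sequential conjugate updates are equivalent to a single update on the pooled data, so total successes = posterior α − prior α and total failures = posterior β − prior β.
Total across both batches: 24−8=16 responders, 32−15=17 non-responders.
Subtract the first batch: 16−3=13 responders and 17−14=3 non-responders.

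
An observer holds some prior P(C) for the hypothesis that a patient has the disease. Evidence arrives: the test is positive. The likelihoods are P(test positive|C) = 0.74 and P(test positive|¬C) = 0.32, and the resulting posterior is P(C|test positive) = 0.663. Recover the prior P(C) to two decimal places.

In odds form, posterior odds = prior odds × likelihood ratio, so prior odds = posterior odds ÷ LR.
Posterior odds = 0.663/(1−0.663) = 1.9674. LR = 0.74/0.32 = 2.3125.
Prior odds = 1.9674/2.3125 = 0.8508, so P(C) = 0.8508/(1+0.8508) ≈ 0.46.

P(C) = 0.46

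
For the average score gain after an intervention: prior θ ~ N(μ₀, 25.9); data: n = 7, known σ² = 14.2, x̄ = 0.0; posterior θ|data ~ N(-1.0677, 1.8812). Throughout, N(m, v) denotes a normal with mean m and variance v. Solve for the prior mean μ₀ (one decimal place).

μ₀ = -14.7

With known observation variance, the Normal–Normal posterior has precision τ_n = τ₀ + n/σ² and mean μ_n = (τ₀μ₀ + (n/σ²)x̄)/τ_n.
Here τ₀ = 1/25.9 = 0.038610 and τ_data = 7/14.2 = 0.492958, so τ_n = 0.531568.
Rearranging for μ₀: μ₀ = (μ_n·τ_n − τ_data·x̄)/τ₀ = (-1.0677·0.531568 − 0.492958·0.0) / 0.038610 = -0.567555/0.038610 ≈ -14.7.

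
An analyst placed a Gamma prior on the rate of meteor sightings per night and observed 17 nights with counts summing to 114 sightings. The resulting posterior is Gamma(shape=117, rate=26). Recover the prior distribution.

Gamma(shape=3, rate=9)

A Gamma(α, β) prior (rate parametrization) on a Poisson rate with n observations summing to S gives posterior Gamma(α+S, β+n).
So α = 117 − 114 = 3 and β = 26 − 17 = 9.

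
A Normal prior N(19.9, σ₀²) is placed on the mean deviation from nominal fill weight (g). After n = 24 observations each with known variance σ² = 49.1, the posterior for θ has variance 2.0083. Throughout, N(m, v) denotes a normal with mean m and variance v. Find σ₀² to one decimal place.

σ₀² = 109.5

For the Normal–Normal model with known σ², precisions add: τ_n = τ₀ + n/σ².
So 1/σ₀² = 1/2.0083 − 24/49.1 = 0.497934 − 0.488798 = 0.009136.
Hence σ₀² = 1/0.009136 ≈ 109.5.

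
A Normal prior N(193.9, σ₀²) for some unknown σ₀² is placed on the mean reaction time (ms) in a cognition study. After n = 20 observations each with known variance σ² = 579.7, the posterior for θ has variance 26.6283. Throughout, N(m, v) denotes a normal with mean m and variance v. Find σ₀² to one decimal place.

Posterior precision equals prior precision plus data precision: 1/σ_n² = 1/σ₀² + n/σ².
So 1/σ₀² = 1/26.6283 − 20/579.7 = 0.037554 − 0.034501 = 0.003053.
Hence σ₀² = 1/0.003053 ≈ 327.5.

σ₀² = 327.5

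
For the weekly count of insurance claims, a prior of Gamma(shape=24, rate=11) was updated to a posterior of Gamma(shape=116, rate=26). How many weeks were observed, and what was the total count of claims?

A Gamma(α, β) prior (rate parametrization) on a Poisson rate with n observations summing to S gives posterior Gamma(α+S, β+n).
Matching: Σxᵢ = 116 − 24 = 92 and n = 26 − 11 = 15.

n = 15 weeks with total 92 claims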